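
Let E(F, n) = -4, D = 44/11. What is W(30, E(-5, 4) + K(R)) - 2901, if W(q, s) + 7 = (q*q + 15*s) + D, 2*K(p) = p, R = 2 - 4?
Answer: -2079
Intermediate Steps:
D = 4 (D = 44*(1/11) = 4)
R = -2
K(p) = p/2
W(q, s) = -3 + q² + 15*s (W(q, s) = -7 + ((q*q + 15*s) + 4) = -7 + ((q² + 15*s) + 4) = -7 + (4 + q² + 15*s) = -3 + q² + 15*s)
W(30, E(-5, 4) + K(R)) - 2901 = (-3 + 30² + 15*(-4 + (½)*(-2))) - 2901 = (-3 + 900 + 15*(-4 - 1)) - 2901 = (-3 + 900 + 15*(-5)) - 2901 = (-3 + 900 - 75) - 2901 = 822 - 2901 = -2079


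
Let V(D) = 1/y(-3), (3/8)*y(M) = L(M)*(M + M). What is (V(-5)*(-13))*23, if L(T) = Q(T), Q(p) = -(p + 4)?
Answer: -299/16 ≈ -18.688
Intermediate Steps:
Q(p) = -4 - p (Q(p) = -(4 + p) = -4 - p)
L(T) = -4 - T
y(M) = 16*M*(-4 - M)/3 (y(M) = 8*((-4 - M)*(M + M))/3 = 8*((-4 - M)*(2*M))/3 = 8*(2*M*(-4 - M))/3 = 16*M*(-4 - M)/3)
V(D) = 1/16 (V(D) = 1/(-16/3*(-3)*(4 - 3)) = 1/(-16/3*(-3)*1) = 1/16)
(V(-5)*(-13))*23 = ((1/16)*(-13))*23 = -13/16*23 = -299/16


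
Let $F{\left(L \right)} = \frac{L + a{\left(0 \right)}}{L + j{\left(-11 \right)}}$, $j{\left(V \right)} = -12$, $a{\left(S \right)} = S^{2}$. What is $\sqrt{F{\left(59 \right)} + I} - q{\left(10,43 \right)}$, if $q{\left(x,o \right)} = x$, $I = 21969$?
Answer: $-10 + \frac{\sqrt{48532294}}{47} \approx 138.22$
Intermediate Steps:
$F{\left(L \right)} = \frac{L}{-12 + L}$ ($F{\left(L \right)} = \frac{L + 0^{2}}{L - 12} = \frac{L + 0}{-12 + L} = \frac{L}{-12 + L}$)
$\sqrt{F{\left(59 \right)} + I} - q{\left(10,43 \right)} = \sqrt{\frac{59}{-12 + 59} + 21969} - 10 = \sqrt{\frac{59}{47} + 21969} - 10 = \sqrt{\frac{1032602}{47}} - 10 = \frac{\sqrt{48532294}}{47} - 10 = -10 + \frac{\sqrt{48532294}}{47}$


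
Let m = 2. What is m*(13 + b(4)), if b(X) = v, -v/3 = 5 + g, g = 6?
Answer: -40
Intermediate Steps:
v = -33 (v = -3*(5 + 6) = -3*11 = -33)
b(X) = -33
m*(13 + b(4)) = 2*(13 - 33) = 2*(-20) = -40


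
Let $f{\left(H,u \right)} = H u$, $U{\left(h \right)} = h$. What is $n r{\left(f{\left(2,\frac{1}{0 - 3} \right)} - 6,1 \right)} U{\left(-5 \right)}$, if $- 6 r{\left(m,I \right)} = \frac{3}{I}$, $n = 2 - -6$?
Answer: $20$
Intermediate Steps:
$n = 8$ ($n = 2 + 6 = 8$)
$r{\left(m,I \right)} = - \frac{1}{2 I}$ ($r{\left(m,I \right)} = - \frac{3 \frac{1}{I}}{6} = - \frac{1}{2 I}$)
$n r{\left(f{\left(2,\frac{1}{0 - 3} \right)} - 6,1 \right)} U{\left(-5 \right)} = 8 \left(- \frac{1}{2 \cdot 1}\right) \left(-5\right) = 8 \left(\left(- \frac{1}{2}\right) 1\right) \left(-5\right) = 8 \left(- \frac{1}{2}\right) \left(-5\right) = \left(-4\right) \left(-5\right) = 20$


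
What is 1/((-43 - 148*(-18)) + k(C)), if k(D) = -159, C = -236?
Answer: 1/2462 ≈ 0.00040617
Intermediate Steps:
1/((-43 - 148*(-18)) + k(C)) = 1/((-43 - 148*(-18)) - 159) = 1/((-43 + 2664) - 159) = 1/(2621 - 159) = 1/2462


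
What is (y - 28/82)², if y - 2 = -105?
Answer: 17952169/1681 ≈ 10679.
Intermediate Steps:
y = -103 (y = 2 - 105 = -103)
(y - 28/82)² = (-103 - 28/82)² = (-103 - 28*1/82)² = (-103 - 14/41)² = (-4237/41)² = 17952169/1681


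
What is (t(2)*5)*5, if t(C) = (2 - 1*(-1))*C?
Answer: 150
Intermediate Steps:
t(C) = 3*C (t(C) = (2 + 1)*C = 3*C)
(t(2)*5)*5 = ((3*2)*5)*5 = (6*5)*5 = 30*5 = 150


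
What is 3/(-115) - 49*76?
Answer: -428263/115 ≈ -3724.0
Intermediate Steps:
3/(-115) - 49*76 = 3*(-1/115) - 3724 = -3/115 - 3724 = -428263/115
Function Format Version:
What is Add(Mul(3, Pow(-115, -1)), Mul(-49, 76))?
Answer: Rational(-428263, 115) ≈ -3724.0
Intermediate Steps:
Add(Mul(3, Pow(-115, -1)), Mul(-49, 76)) = Add(Mul(3, Rational(-1, 115)), -3724) = Add(Rational(-3, 115), -3724) = Rational(-428263, 115)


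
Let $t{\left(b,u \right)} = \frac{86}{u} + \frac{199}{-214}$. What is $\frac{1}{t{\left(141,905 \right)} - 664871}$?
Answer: $- \frac{193670}{128765728261} \approx -1.504 \cdot 10^{-6}$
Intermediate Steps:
$t{\left(b,u \right)} = - \frac{199}{214} + \frac{86}{u}$ ($t{\left(b,u \right)} = \frac{86}{u} + 199 \left(- \frac{1}{214}\right) = \frac{86}{u} - \frac{199}{214} = - \frac{199}{214} + \frac{86}{u}$)
$\frac{1}{t{\left(141,905 \right)} - 664871} = \frac{1}{\left(- \frac{199}{214} + \frac{86}{905}\right) - 664871} = \frac{1}{- \frac{161691}{193670} - 664871} = \frac{1}{- \frac{128765728261}{193670}} = - \frac{193670}{128765728261}$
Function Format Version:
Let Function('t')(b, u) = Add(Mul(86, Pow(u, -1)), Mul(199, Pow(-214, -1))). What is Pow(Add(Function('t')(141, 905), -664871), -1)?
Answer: Rational(-193670, 128765728261) ≈ -1.5040e-6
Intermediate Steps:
Function('t')(b, u) = Add(Rational(-199, 214), Mul(86, Pow(u, -1))) (Function('t')(b, u) = Add(Mul(86, Pow(u, -1)), Mul(199, Rational(-1, 214))) = Add(Mul(86, Pow(u, -1)), Rational(-199, 214)) = Add(Rational(-199, 214), Mul(86, Pow(u, -1))))
Pow(Add(Function('t')(141, 905), -664871), -1) = Pow(Add(Add(Rational(-199, 214), Mul(86, Pow(905, -1))), -664871), -1) = Pow(Add(Add(Rational(-199, 214), Mul(86, Rational(1, 905))), -664871), -1) = Pow(Add(Add(Rational(-199, 214), Rational(86, 905)), -664871), -1) = Pow(Add(Rational(-161691, 193670), -664871), -1) = Pow(Rational(-128765728261, 193670), -1) = Rational(-193670, 128765728261)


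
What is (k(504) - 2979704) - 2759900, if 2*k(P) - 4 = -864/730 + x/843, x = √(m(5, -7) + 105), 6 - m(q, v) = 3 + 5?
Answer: -2094954946/365 + √103/1686 ≈ -5.7396e+6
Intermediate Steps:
m(q, v) = -2 (m(q, v) = 6 - (3 + 5) = 6 - 1*8 = 6 - 8 = -2)
x = √103 (x = √(-2 + 105) = √103 ≈ 10.149)
k(P) = 514/365 + √103/1686 (k(P) = 2 + (-864/730 + √103/843)/2 = 2 + (-864*1/730 + √103*(1/843))/2 = 2 + (-432/365 + √103/843)/2 = 2 + (-216/365 + √103/1686) = 514/365 + √103/1686)
(k(504) - 2979704) - 2759900 = ((514/365 + √103/1686) - 2979704) - 2759900 = (-1087591446/365 + √103/1686) - 2759900 = -2094954946/365 + √103/1686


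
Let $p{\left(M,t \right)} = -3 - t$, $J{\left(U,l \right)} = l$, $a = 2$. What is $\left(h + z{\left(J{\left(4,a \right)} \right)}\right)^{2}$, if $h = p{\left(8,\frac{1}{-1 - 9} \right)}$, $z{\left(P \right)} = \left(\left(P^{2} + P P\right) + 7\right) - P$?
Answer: $\frac{10201}{100} \approx 102.01$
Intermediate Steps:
$z{\left(P \right)} = 7 - P + 2 P^{2}$ ($z{\left(P \right)} = \left(\left(P^{2} + P^{2}\right) + 7\right) - P = \left(2 P^{2} + 7\right) - P = \left(7 + 2 P^{2}\right) - P = 7 - P + 2 P^{2}$)
$h = - \frac{29}{10}$ ($h = -3 - \frac{1}{-1 - 9} = -3 - \frac{1}{-10} = -3 - - \frac{1}{10} = -3 + \frac{1}{10} = - \frac{29}{10} \approx -2.9$)
$\left(h + z{\left(J{\left(4,a \right)} \right)}\right)^{2} = \left(- \frac{29}{10} + \left(7 - 2 + 2 \cdot 2^{2}\right)\right)^{2} = \left(- \frac{29}{10} + \left(7 - 2 + 2 \cdot 4\right)\right)^{2} = \left(- \frac{29}{10} + \left(7 - 2 + 8\right)\right)^{2} = \left(- \frac{29}{10} + 13\right)^{2} = \left(\frac{101}{10}\right)^{2} = \frac{10201}{100}$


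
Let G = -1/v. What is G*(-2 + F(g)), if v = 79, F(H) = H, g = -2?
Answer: 4/79 ≈ 0.050633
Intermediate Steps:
G = -1/79 ≈ -0.012658
G*(-2 + F(g)) = -(-2 - 2)/79 = -1/79*(-4) = 4/79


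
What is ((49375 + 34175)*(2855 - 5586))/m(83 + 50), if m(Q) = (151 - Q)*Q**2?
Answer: -38029175/53067 ≈ -716.63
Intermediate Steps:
m(Q) = Q**2*(151 - Q)
((49375 + 34175)*(2855 - 5586))/m(83 + 50) = ((49375 + 34175)*(2855 - 5586))/(((83 + 50)**2*(151 - (83 + 50)))) = (83550*(-2731))/((133**2*(151 - 1*133))) = -228175050*1/(17689*(151 - 133)) = -228175050/(17689*18) = -228175050/318402 = -228175050*1/318402 = -38029175/53067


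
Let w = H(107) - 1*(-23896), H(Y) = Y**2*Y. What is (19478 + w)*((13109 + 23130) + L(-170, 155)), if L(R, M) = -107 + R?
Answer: 45614812154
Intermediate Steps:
H(Y) = Y**3
w = 1248939 (w = 107**3 - 1*(-23896) = 1225043 + 23896 = 1248939)
(19478 + w)*((13109 + 23130) + L(-170, 155)) = (19478 + 1248939)*((13109 + 23130) + (-107 - 170)) = 1268417*(36239 - 277) = 1268417*35962 = 45614812154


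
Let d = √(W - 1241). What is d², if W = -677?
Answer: -1918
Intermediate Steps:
d = I*√1918 (d = √(-677 - 1241) = √(-1918) = I*√1918 ≈ 43.795*I)
d² = (I*√1918)² = -1918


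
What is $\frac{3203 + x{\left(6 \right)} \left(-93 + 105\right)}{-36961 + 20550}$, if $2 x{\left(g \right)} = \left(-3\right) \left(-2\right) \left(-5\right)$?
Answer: $- \frac{3023}{16411} \approx -0.18421$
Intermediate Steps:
$x{\left(g \right)} = -15$ ($x{\left(g \right)} = \frac{\left(-3\right) \left(-2\right) \left(-5\right)}{2} = \frac{6 \left(-5\right)}{2} = \frac{1}{2} \left(-30\right) = -15$)
$\frac{3203 + x{\left(6 \right)} \left(-93 + 105\right)}{-36961 + 20550} = \frac{3203 - 15 \left(-93 + 105\right)}{-36961 + 20550} = \frac{3203 - 180}{-16411} = \left(3203 - 180\right) \left(- \frac{1}{16411}\right) = 3023 \left(- \frac{1}{16411}\right) = - \frac{3023}{16411}$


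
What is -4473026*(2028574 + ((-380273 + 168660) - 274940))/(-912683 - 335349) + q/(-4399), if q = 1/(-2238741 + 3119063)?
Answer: 6677705113983203904739/1208262361427824 ≈ 5.5267e+6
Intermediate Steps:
q = 1/880322 ≈ 1.1359e-6
-4473026*(2028574 + ((-380273 + 168660) - 274940))/(-912683 - 335349) + q/(-4399) = -4473026*(2028574 + ((-380273 + 168660) - 274940))/(-912683 - 335349) + (1/880322)/(-4399) = -4473026/((-1248032/(2028574 + (-211613 - 274940)))) + (1/880322)*(-1/4399) = -4473026/((-1248032/(2028574 - 486553))) - 1/3872536478 = -4473026/((-1248032/1542021)) - 1/3872536478 = -4473026/((-1248032*1/1542021)) - 1/3872536478 = -4473026/(-1248032/1542021) - 1/3872536478 = -4473026*(-1542021/1248032) - 1/3872536478 = 3448750012773/624016 - 1/3872536478 = 6677705113983203904739/1208262361427824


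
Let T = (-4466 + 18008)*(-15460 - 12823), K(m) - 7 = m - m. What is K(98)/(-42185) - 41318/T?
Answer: -469029436/8078604381705 ≈ -5.8058e-5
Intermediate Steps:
K(m) = 7 (K(m) = 7 + (m - m) = 7 + 0 = 7)
T = -383008386 (T = 13542*(-28283) = -383008386)
K(98)/(-42185) - 41318/T = 7/(-42185) - 41318/(-383008386) = 7*(-1/42185) - 41318*(-1/383008386) = -7/42185 + 20659/191504193 = -469029436/8078604381705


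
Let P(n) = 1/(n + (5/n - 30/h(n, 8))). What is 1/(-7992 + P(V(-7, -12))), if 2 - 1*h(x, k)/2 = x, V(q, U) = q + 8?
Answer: -9/71929 ≈ -0.00012512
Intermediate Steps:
V(q, U) = 8 + q
h(x, k) = 4 - 2*x
P(n) = 1/(n - 30/(4 - 2*n) + 5/n) (P(n) = 1/(n + (5/n - 30/(4 - 2*n))) = 1/(n + (-30/(4 - 2*n) + 5/n)) = 1/(n - 30/(4 - 2*n) + 5/n))
1/(-7992 + P(V(-7, -12))) = 1/(-7992 + (8 - 7)*(-2 + (8 - 7))/(-10 + 20*(8 - 7) + (8 - 7)²*(-2 + (8 - 7)))) = 1/(-7992 + 1*(-2 + 1)/(-10 + 20*1 + 1²*(-2 + 1))) = 1/(-7992 + 1*(-1)/(-10 + 20 + 1*(-1))) = 1/(-7992 + 1*(-1)/(-10 + 20 - 1)) = 1/(-7992 + 1*(-1)/9) = 1/(-7992 + 1*(⅑)*(-1)) = 1/(-7992 - ⅑) = 1/(-71929/9) = -9/71929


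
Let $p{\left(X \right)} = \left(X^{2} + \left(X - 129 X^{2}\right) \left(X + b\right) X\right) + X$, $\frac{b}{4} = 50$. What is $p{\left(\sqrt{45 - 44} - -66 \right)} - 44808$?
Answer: $-10358021698$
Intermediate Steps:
$b = 200$ ($b = 4 \cdot 50 = 200$)
$p{\left(X \right)} = X + X^{2} + X \left(200 + X\right) \left(X - 129 X^{2}\right)$ ($p{\left(X \right)} = \left(X^{2} + \left(X - 129 X^{2}\right) \left(X + 200\right) X\right) + X = \left(X^{2} + \left(X - 129 X^{2}\right) \left(200 + X\right) X\right) + X = \left(X^{2} + \left(200 + X\right) \left(X - 129 X^{2}\right) X\right) + X = \left(X^{2} + X \left(200 + X\right) \left(X - 129 X^{2}\right)\right) + X = X + X^{2} + X \left(200 + X\right) \left(X - 129 X^{2}\right)$)
$p{\left(\sqrt{45 - 44} - -66 \right)} - 44808 = \left(\sqrt{45 - 44} - -66\right) \left(1 - 25799 \left(\sqrt{45 - 44} - -66\right)^{2} - 129 \left(\sqrt{45 - 44} - -66\right)^{3} + 201 \left(\sqrt{45 - 44} - -66\right)\right) - 44808 = \left(\sqrt{1} + 66\right) \left(1 - 25799 \left(\sqrt{1} + 66\right)^{2} - 129 \left(\sqrt{1} + 66\right)^{3} + 201 \left(\sqrt{1} + 66\right)\right) - 44808 = \left(1 + 66\right) \left(1 - 25799 \left(1 + 66\right)^{2} - 129 \left(1 + 66\right)^{3} + 201 \left(1 + 66\right)\right) - 44808 = 67 \left(1 - 25799 \cdot 67^{2} - 129 \cdot 67^{3} + 201 \cdot 67\right) - 44808 = 67 \left(1 - 115811711 - 38798427 + 13467\right) - 44808 = 67 \left(-154596670\right) - 44808 = -10357976890 - 44808 = -10358021698$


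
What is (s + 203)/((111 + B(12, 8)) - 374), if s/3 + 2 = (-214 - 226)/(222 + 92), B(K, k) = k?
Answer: -30269/40035 ≈ -0.75606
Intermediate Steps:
s = -1602/157 (s = -6 + 3*((-214 - 226)/(222 + 92)) = -6 + 3*(-440/314) = -6 + 3*(-440*1/314) = -6 + 3*(-220/157) = -6 - 660/157 = -1602/157 ≈ -10.204)
(s + 203)/((111 + B(12, 8)) - 374) = (-1602/157 + 203)/((111 + 8) - 374) = 30269/(157*(119 - 374)) = (30269/157)/(-255) = (30269/157)*(-1/255) = -30269/40035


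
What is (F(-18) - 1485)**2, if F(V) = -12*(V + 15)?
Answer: 2099601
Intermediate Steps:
F(V) = -180 - 12*V (F(V) = -12*(15 + V) = -180 - 12*V)
(F(-18) - 1485)**2 = ((-180 - 12*(-18)) - 1485)**2 = ((-180 + 216) - 1485)**2 = (36 - 1485)**2 = (-1449)**2 = 2099601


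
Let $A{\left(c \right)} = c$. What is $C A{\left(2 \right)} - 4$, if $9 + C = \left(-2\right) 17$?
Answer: $-90$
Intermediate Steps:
$C = -43$ ($C = -9 - 34 = -43$)
$C A{\left(2 \right)} - 4 = \left(-43\right) 2 - 4 = -86 - 4 = -90$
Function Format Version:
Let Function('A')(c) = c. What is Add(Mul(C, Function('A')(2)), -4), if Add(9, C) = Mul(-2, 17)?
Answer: -90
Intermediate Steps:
C = -43 (C = Add(-9, Mul(-2, 17)) = Add(-9, -34) = -43)
Add(Mul(C, Function('A')(2)), -4) = Add(Mul(-43, 2), -4) = Add(-86, -4) = -90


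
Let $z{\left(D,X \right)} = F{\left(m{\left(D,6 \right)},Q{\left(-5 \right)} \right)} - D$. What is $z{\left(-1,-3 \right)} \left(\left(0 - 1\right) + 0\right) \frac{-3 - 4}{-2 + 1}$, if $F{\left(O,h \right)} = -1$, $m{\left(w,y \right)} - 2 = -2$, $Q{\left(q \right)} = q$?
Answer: $0$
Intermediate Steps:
$m{\left(w,y \right)} = 0$ ($m{\left(w,y \right)} = 2 - 2 = 0$)
$z{\left(D,X \right)} = -1 - D$
$z{\left(-1,-3 \right)} \left(\left(0 - 1\right) + 0\right) \frac{-3 - 4}{-2 + 1} = \left(-1 - -1\right) \left(\left(0 - 1\right) + 0\right) \frac{-3 - 4}{-2 + 1} = \left(-1 + 1\right) \left(-1 + 0\right) \left(- \frac{7}{-1}\right) = 0 \left(-1\right) \left(\left(-7\right) \left(-1\right)\right) = 0 \cdot 7 = 0$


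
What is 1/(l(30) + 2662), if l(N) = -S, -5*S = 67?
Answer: 5/13377 ≈ 0.00037378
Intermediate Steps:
S = -67/5 (S = -⅕*67 = -67/5 ≈ -13.400)
l(N) = 67/5 (l(N) = -1*(-67/5) = 67/5)
1/(l(30) + 2662) = 1/(67/5 + 2662) = 1/(13377/5) = 5/13377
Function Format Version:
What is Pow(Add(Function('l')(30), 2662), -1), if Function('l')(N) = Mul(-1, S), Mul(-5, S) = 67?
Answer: Rational(5, 13377) ≈ 0.00037378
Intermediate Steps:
S = Rational(-67, 5) (S = Mul(Rational(-1, 5), 67) = Rational(-67, 5) ≈ -13.400)
Function('l')(N) = Rational(67, 5) (Function('l')(N) = Mul(-1, Rational(-67, 5)) = Rational(67, 5))
Pow(Add(Function('l')(30), 2662), -1) = Pow(Add(Rational(67, 5), 2662), -1) = Pow(Rational(13377, 5), -1) = Rational(5, 13377)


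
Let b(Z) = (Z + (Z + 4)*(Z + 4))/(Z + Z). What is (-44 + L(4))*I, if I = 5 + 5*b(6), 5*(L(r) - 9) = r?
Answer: -3363/2 ≈ -1681.5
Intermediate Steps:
L(r) = 9 + r/5
b(Z) = (Z + (4 + Z)²)/(2*Z) (b(Z) = (Z + (4 + Z)*(4 + Z))/((2*Z)) = (Z + (4 + Z)²)*(1/(2*Z)) = (Z + (4 + Z)²)/(2*Z))
I = 295/6 (I = 5 + 5*((½)*(6 + (4 + 6)²)/6) = 5 + 5*((½)*(⅙)*(6 + 10²)) = 5 + 5*((½)*(⅙)*(6 + 100)) = 5 + 5*((½)*(⅙)*106) = 5 + 5*(53/6) = 5 + 265/6 = 295/6 ≈ 49.167)
(-44 + L(4))*I = (-44 + (9 + (⅕)*4))*(295/6) = (-44 + (9 + ⅘))*(295/6) = (-44 + 49/5)*(295/6) = -171/5*295/6 = -3363/2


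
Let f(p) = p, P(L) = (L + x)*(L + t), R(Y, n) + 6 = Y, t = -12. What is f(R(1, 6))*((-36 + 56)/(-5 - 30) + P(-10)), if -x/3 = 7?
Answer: -23850/7 ≈ -3407.1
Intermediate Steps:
x = -21 (x = -3*7 = -21)
R(Y, n) = -6 + Y
P(L) = (-21 + L)*(-12 + L) (P(L) = (L - 21)*(L - 12) = (-21 + L)*(-12 + L))
f(R(1, 6))*((-36 + 56)/(-5 - 30) + P(-10)) = (-6 + 1)*((-36 + 56)/(-5 - 30) + (252 + (-10)² - 33*(-10))) = -5*(20/(-35) + (252 + 100 + 330)) = -5*(20*(-1/35) + 682) = -5*(-4/7 + 682) = -5*4770/7 = -23850/7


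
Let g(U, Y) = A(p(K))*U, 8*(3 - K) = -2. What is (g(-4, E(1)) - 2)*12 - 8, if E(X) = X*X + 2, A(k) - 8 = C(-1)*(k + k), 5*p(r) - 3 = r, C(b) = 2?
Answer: -656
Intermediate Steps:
K = 13/4 (K = 3 - 1/8*(-2) = 3 + 1/4 = 13/4 ≈ 3.2500)
p(r) = 3/5 + r/5
A(k) = 8 + 4*k (A(k) = 8 + 2*(k + k) = 8 + 2*(2*k) = 8 + 4*k)
E(X) = 2 + X**2 (E(X) = X**2 + 2 = 2 + X**2)
g(U, Y) = 13*U (g(U, Y) = (8 + 4*(3/5 + (1/5)*(13/4)))*U = (8 + 4*(3/5 + 13/20))*U = (8 + 4*(5/4))*U = (8 + 5)*U = 13*U)
(g(-4, E(1)) - 2)*12 - 8 = (13*(-4) - 2)*12 - 8 = (-52 - 2)*12 - 8 = -54*12 - 8 = -648 - 8 = -656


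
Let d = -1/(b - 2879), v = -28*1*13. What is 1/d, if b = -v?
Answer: 2515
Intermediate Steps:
v = -364 (v = -28*13 = -364)
b = 364 (b = -1*(-364) = 364)
d = 1/2515 (d = -1/(364 - 2879) = -1/(-2515) = -1*(-1/2515) = 1/2515 ≈ 0.00039761)
1/d = 1/(1/2515) = 2515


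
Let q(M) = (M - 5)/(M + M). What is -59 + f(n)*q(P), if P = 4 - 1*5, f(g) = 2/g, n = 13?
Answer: -761/13 ≈ -58.538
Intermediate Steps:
P = -1 (P = 4 - 5 = -1)
q(M) = (-5 + M)/(2*M) (q(M) = (-5 + M)/((2*M)) = (-5 + M)*(1/(2*M)) = (-5 + M)/(2*M))
-59 + f(n)*q(P) = -59 + (2/13)*((½)*(-5 - 1)/(-1)) = -59 + (2*(1/13))*((½)*(-1)*(-6)) = -59 + (2/13)*3 = -59 + 6/13 = -761/13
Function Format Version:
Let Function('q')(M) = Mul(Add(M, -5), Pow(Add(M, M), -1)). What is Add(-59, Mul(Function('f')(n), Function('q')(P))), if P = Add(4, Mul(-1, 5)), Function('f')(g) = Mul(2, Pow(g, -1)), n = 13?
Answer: Rational(-761, 13) ≈ -58.538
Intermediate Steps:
P = -1 (P = Add(4, -5) = -1)
Function('q')(M) = Mul(Rational(1, 2), Pow(M, -1), Add(-5, M)) (Function('q')(M) = Mul(Add(-5, M), Pow(Mul(2, M), -1)) = Mul(Add(-5, M), Mul(Rational(1, 2), Pow(M, -1))) = Mul(Rational(1, 2), Pow(M, -1), Add(-5, M)))
Add(-59, Mul(Function('f')(n), Function('q')(P))) = Add(-59, Mul(Mul(2, Pow(13, -1)), Mul(Rational(1, 2), Pow(-1, -1), Add(-5, -1)))) = Add(-59, Mul(Mul(2, Rational(1, 13)), Mul(Rational(1, 2), -1, -6))) = Add(-59, Mul(Rational(2, 13), 3)) = Add(-59, Rational(6, 13)) = Rational(-761, 13)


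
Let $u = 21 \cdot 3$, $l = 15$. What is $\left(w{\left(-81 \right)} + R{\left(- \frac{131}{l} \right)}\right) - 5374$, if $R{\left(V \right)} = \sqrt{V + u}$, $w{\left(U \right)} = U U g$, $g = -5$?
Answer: $-38179 + \frac{\sqrt{12210}}{15} \approx -38172.0$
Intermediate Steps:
$w{\left(U \right)} = - 5 U^{2}$ ($w{\left(U \right)} = U U \left(-5\right) = U^{2} \left(-5\right) = - 5 U^{2}$)
$u = 63$
$R{\left(V \right)} = \sqrt{63 + V}$ ($R{\left(V \right)} = \sqrt{V + 63} = \sqrt{63 + V}$)
$\left(w{\left(-81 \right)} + R{\left(- \frac{131}{l} \right)}\right) - 5374 = \left(- 5 \left(-81\right)^{2} + \sqrt{63 - \frac{131}{15}}\right) - 5374 = \left(\left(-5\right) 6561 + \sqrt{63 - \frac{131}{15}}\right) - 5374 = \left(-32805 + \sqrt{63 - \frac{131}{15}}\right) - 5374 = \left(-32805 + \sqrt{\frac{814}{15}}\right) - 5374 = \left(-32805 + \frac{\sqrt{12210}}{15}\right) - 5374 = -38179 + \frac{\sqrt{12210}}{15}$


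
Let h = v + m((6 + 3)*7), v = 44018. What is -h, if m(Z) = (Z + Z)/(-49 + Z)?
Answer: -44027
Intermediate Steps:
m(Z) = 2*Z/(-49 + Z) (m(Z) = (2*Z)/(-49 + Z) = 2*Z/(-49 + Z))
h = 44027 (h = 44018 + 2*((6 + 3)*7)/(-49 + (6 + 3)*7) = 44018 + 2*(9*7)/(-49 + 9*7) = 44018 + 2*63/(-49 + 63) = 44018 + 2*63/14 = 44018 + 2*63*(1/14) = 44018 + 9 = 44027)
-h = -1*44027 = -44027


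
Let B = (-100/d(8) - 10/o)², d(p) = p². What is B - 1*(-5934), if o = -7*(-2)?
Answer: 74501121/12544 ≈ 5939.2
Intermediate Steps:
o = 14
B = 65025/12544 (B = (-100/(8²) - 10/14)² = (-100/64 - 10*1/14)² = (-100*1/64 - 5/7)² = (-25/16 - 5/7)² = (-255/112)² = 65025/12544 ≈ 5.1838)
B - 1*(-5934) = 65025/12544 - 1*(-5934) = 65025/12544 + 5934 = 74501121/12544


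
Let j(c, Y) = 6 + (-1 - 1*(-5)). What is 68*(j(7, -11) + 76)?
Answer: 5848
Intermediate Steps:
j(c, Y) = 10 (j(c, Y) = 6 + (-1 + 5) = 6 + 4 = 10)
68*(j(7, -11) + 76) = 68*(10 + 76) = 68*86 = 5848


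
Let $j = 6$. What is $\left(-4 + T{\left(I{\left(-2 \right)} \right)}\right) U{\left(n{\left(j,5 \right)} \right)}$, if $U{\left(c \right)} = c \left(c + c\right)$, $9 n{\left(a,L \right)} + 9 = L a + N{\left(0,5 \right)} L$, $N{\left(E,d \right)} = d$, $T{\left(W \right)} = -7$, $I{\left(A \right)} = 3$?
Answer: $- \frac{46552}{81} \approx -574.72$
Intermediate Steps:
$n{\left(a,L \right)} = -1 + \frac{5 L}{9} + \frac{L a}{9}$ ($n{\left(a,L \right)} = -1 + \frac{L a + 5 L}{9} = -1 + \frac{5 L + L a}{9} = -1 + \left(\frac{5 L}{9} + \frac{L a}{9}\right) = -1 + \frac{5 L}{9} + \frac{L a}{9}$)
$U{\left(c \right)} = 2 c^{2}$ ($U{\left(c \right)} = c 2 c = 2 c^{2}$)
$\left(-4 + T{\left(I{\left(-2 \right)} \right)}\right) U{\left(n{\left(j,5 \right)} \right)} = \left(-4 - 7\right) 2 \left(-1 + \frac{5}{9} \cdot 5 + \frac{1}{9} \cdot 5 \cdot 6\right)^{2} = - 11 \cdot 2 \left(-1 + \frac{25}{9} + \frac{10}{3}\right)^{2} = - 11 \cdot 2 \left(\frac{46}{9}\right)^{2} = - 11 \cdot 2 \cdot \frac{2116}{81} = \left(-11\right) \frac{4232}{81} = - \frac{46552}{81}$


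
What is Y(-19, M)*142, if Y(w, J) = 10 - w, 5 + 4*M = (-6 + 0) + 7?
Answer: 4118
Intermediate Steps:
M = -1 (M = -5/4 + ((-6 + 0) + 7)/4 = -5/4 + (-6 + 7)/4 = -5/4 + (¼)*1 = -5/4 + ¼ = -1)
Y(-19, M)*142 = (10 - 1*(-19))*142 = (10 + 19)*142 = 29*142 = 4118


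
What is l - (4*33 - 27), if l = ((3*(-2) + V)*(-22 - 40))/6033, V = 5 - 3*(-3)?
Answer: -633961/6033 ≈ -105.08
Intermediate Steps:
V = 14 (V = 5 + 9 = 14)
l = -496/6033 (l = ((3*(-2) + 14)*(-22 - 40))/6033 = ((-6 + 14)*(-62))*(1/6033) = (8*(-62))*(1/6033) = -496*1/6033 = -496/6033 ≈ -0.082214)
l - (4*33 - 27) = -496/6033 - (4*33 - 27) = -496/6033 - (132 - 27) = -496/6033 - 1*105 = -496/6033 - 105 = -633961/6033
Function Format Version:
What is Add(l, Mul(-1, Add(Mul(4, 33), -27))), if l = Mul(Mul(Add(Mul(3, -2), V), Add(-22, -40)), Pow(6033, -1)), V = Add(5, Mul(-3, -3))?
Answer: Rational(-633961, 6033) ≈ -105.08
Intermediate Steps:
V = 14 (V = Add(5, 9) = 14)
l = Rational(-496, 6033) (l = Mul(Mul(Add(Mul(3, -2), 14), Add(-22, -40)), Pow(6033, -1)) = Mul(Mul(Add(-6, 14), -62), Rational(1, 6033)) = Mul(Mul(8, -62), Rational(1, 6033)) = Mul(-496, Rational(1, 6033)) = Rational(-496, 6033) ≈ -0.082214)
Add(l, Mul(-1, Add(Mul(4, 33), -27))) = Add(Rational(-496, 6033), Mul(-1, Add(Mul(4, 33), -27))) = Add(Rational(-496, 6033), Mul(-1, Add(132, -27))) = Add(Rational(-496, 6033), Mul(-1, 105)) = Add(Rational(-496, 6033), -105) = Rational(-633961, 6033)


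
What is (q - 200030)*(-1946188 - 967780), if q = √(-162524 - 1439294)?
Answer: 582881019040 - 2913968*I*√1601818 ≈ 5.8288e+11 - 3.688e+9*I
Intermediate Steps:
q = I*√1601818 (q = √(-1601818) = I*√1601818 ≈ 1265.6*I)
(q - 200030)*(-1946188 - 967780) = (I*√1601818 - 200030)*(-1946188 - 967780) = (-200030 + I*√1601818)*(-2913968) = 582881019040 - 2913968*I*√1601818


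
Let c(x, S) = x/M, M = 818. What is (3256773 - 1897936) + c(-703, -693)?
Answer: 1111527963/818 ≈ 1.3588e+6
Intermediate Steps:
c(x, S) = x/818
(3256773 - 1897936) + c(-703, -693) = (3256773 - 1897936) + (1/818)*(-703) = 1358837 - 703/818 = 1111527963/818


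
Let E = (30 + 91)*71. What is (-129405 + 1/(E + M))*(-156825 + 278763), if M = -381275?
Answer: -980120837305783/62114 ≈ -1.5779e+10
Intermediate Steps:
E = 8591 (E = 121*71 = 8591)
(-129405 + 1/(E + M))*(-156825 + 278763) = (-129405 + 1/(8591 - 381275))*(-156825 + 278763) = (-129405 + 1/(-372684))*121938 = (-129405 - 1/372684)*121938 = -48227173021/372684*121938 = -980120837305783/62114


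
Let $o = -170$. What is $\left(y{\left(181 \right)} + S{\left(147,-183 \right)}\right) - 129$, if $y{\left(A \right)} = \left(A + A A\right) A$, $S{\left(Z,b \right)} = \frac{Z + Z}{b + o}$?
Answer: $\frac{2104717375}{353} \approx 5.9624 \cdot 10^{6}$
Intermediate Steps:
$S{\left(Z,b \right)} = \frac{2 Z}{-170 + b}$ ($S{\left(Z,b \right)} = \frac{Z + Z}{b - 170} = \frac{2 Z}{-170 + b}$)
$y{\left(A \right)} = A \left(A + A^{2}\right)$ ($y{\left(A \right)} = \left(A + A^{2}\right) A = A \left(A + A^{2}\right)$)
$\left(y{\left(181 \right)} + S{\left(147,-183 \right)}\right) - 129 = \left(181^{2} \left(1 + 181\right) + 2 \cdot 147 \frac{1}{-170 - 183}\right) - 129 = \left(32761 \cdot 182 + 2 \cdot 147 \frac{1}{-353}\right) - 129 = \left(5962502 + 2 \cdot 147 \left(- \frac{1}{353}\right)\right) - 129 = \left(5962502 - \frac{294}{353}\right) - 129 = \frac{2104762912}{353} - 129 = \frac{2104717375}{353}$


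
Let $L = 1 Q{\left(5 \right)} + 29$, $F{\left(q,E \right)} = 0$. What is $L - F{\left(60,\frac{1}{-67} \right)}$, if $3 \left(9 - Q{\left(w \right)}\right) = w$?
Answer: $\frac{109}{3} \approx 36.333$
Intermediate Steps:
$Q{\left(w \right)} = 9 - \frac{w}{3}$
$L = \frac{109}{3}$ ($L = 1 \left(9 - \frac{5}{3}\right) + 29 = 1 \cdot \frac{22}{3} + 29 = \frac{22}{3} + 29 = \frac{109}{3} \approx 36.333$)
$L - F{\left(60,\frac{1}{-67} \right)} = \frac{109}{3} - 0 = \frac{109}{3} + 0 = \frac{109}{3}$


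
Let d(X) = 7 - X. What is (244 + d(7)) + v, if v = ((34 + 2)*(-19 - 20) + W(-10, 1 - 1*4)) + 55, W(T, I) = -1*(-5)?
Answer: -1100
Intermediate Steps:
W(T, I) = 5
v = -1344 (v = ((34 + 2)*(-19 - 20) + 5) + 55 = (36*(-39) + 5) + 55 = (-1404 + 5) + 55 = -1399 + 55 = -1344)
(244 + d(7)) + v = (244 + (7 - 1*7)) - 1344 = (244 + (7 - 7)) - 1344 = (244 + 0) - 1344 = 244 - 1344 = -1100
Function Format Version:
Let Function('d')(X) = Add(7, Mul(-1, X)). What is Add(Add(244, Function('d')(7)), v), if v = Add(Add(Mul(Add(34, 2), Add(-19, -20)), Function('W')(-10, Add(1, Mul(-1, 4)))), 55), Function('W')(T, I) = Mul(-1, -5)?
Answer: -1100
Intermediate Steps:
Function('W')(T, I) = 5
v = -1344 (v = Add(Add(Mul(Add(34, 2), Add(-19, -20)), 5), 55) = Add(Add(Mul(36, -39), 5), 55) = Add(Add(-1404, 5), 55) = Add(-1399, 55) = -1344)
Add(Add(244, Function('d')(7)), v) = Add(Add(244, Add(7, Mul(-1, 7))), -1344) = Add(Add(244, Add(7, -7)), -1344) = Add(Add(244, 0), -1344) = Add(244, -1344) = -1100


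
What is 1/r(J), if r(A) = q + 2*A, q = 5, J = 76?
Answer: 1/157 ≈ 0.0063694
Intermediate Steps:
r(A) = 5 + 2*A
1/r(J) = 1/(5 + 2*76) = 1/(5 + 152) = 1/157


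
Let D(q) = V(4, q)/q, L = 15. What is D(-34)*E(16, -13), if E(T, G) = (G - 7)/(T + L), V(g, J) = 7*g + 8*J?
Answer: -2440/527 ≈ -4.6300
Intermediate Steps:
D(q) = (28 + 8*q)/q (D(q) = (7*4 + 8*q)/q = (28 + 8*q)/q)
E(T, G) = (-7 + G)/(15 + T) (E(T, G) = (G - 7)/(T + 15) = (-7 + G)/(15 + T))
D(-34)*E(16, -13) = (8 + 28/(-34))*((-7 - 13)/(15 + 16)) = (8 + 28*(-1/34))*(-20/31) = (8 - 14/17)*((1/31)*(-20)) = (122/17)*(-20/31) = -2440/527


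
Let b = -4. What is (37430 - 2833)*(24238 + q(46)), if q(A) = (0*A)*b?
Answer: 838562086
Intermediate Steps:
q(A) = 0 (q(A) = (0*A)*(-4) = 0*(-4) = 0)
(37430 - 2833)*(24238 + q(46)) = (37430 - 2833)*(24238 + 0) = 34597*24238 = 838562086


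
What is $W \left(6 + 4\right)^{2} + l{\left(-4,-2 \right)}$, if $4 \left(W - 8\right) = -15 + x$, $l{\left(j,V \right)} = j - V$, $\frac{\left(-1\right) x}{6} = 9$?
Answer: $-927$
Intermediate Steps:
$x = -54$ ($x = \left(-6\right) 9 = -54$)
$W = - \frac{37}{4}$ ($W = 8 + \frac{-15 - 54}{4} = 8 + \frac{1}{4} \left(-69\right) = 8 - \frac{69}{4} = - \frac{37}{4} \approx -9.25$)
$W \left(6 + 4\right)^{2} + l{\left(-4,-2 \right)} = - \frac{37 \left(6 + 4\right)^{2}}{4} - 2 = - \frac{37 \cdot 10^{2}}{4} + \left(-4 + 2\right) = \left(- \frac{37}{4}\right) 100 - 2 = -925 - 2 = -927$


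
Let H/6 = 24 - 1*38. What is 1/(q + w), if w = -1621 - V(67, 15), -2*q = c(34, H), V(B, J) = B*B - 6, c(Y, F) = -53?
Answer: -2/12155 ≈ -0.00016454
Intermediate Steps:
H = -84 (H = 6*(24 - 1*38) = 6*(24 - 38) = 6*(-14) = -84)
V(B, J) = -6 + B**2 (V(B, J) = B**2 - 6 = -6 + B**2)
q = 53/2 (q = -1/2*(-53) = 53/2 ≈ 26.500)
w = -6104 (w = -1621 - (-6 + 67**2) = -1621 - (-6 + 4489) = -1621 - 1*4483 = -1621 - 4483 = -6104)
1/(q + w) = 1/(53/2 - 6104) = 1/(-12155/2) = -2/12155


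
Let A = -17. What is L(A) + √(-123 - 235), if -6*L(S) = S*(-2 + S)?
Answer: -323/6 + I*√358 ≈ -53.833 + 18.921*I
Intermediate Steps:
L(S) = -S*(-2 + S)/6
L(A) + √(-123 - 235) = (⅙)*(-17)*(2 - 1*(-17)) + √(-123 - 235) = (⅙)*(-17)*(2 + 17) + √(-358) = (⅙)*(-17)*19 + I*√358 = -323/6 + I*√358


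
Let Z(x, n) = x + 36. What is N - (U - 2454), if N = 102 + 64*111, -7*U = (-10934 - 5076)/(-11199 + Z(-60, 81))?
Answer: 758915270/78561 ≈ 9660.2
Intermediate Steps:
Z(x, n) = 36 + x
U = -16010/78561 (U = -(-10934 - 5076)/(7*(-11199 + (36 - 60))) = -(-16010)/(7*(-11199 - 24)) = -(-16010)/(7*(-11223)) = -(-16010)*(-1)/(7*11223) = -⅐*16010/11223 = -16010/78561 ≈ -0.20379)
N = 7206 (N = 102 + 7104 = 7206)
N - (U - 2454) = 7206 - (-16010/78561 - 2454) = 7206 - 1*(-192804704/78561) = 7206 + 192804704/78561 = 758915270/78561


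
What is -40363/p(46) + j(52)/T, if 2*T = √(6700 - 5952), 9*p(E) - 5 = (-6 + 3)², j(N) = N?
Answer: -363267/14 + 52*√187/187 ≈ -25944.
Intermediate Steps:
p(E) = 14/9 (p(E) = 5/9 + (-6 + 3)²/9 = 5/9 + (⅑)*(-3)² = 5/9 + (⅑)*9 = 5/9 + 1 = 14/9)
T = √187 (T = √(6700 - 5952)/2 = √748/2 = (2*√187)/2 = √187 ≈ 13.675)
-40363/p(46) + j(52)/T = -40363/14/9 + 52/(√187) = -40363*9/14 + 52*(√187/187) = -363267/14 + 52*√187/187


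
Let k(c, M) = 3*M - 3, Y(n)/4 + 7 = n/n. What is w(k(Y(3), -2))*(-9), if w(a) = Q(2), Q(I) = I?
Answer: -18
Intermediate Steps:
Y(n) = -24 (Y(n) = -28 + 4*(n/n) = -28 + 4*1 = -28 + 4 = -24)
k(c, M) = -3 + 3*M
w(a) = 2
w(k(Y(3), -2))*(-9) = 2*(-9) = -18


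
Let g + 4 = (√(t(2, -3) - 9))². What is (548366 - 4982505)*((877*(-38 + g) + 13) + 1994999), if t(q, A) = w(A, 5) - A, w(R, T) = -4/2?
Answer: -8651723519518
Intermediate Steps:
w(R, T) = -2 (w(R, T) = -4*½ = -2)
t(q, A) = -2 - A
g = -12 (g = -4 + (√((-2 - 1*(-3)) - 9))² = -4 + (√((-2 + 3) - 9))² = -4 + (√(1 - 9))² = -4 + (√(-8))² = -4 + (2*I*√2)² = -4 - 8 = -12)
(548366 - 4982505)*((877*(-38 + g) + 13) + 1994999) = (548366 - 4982505)*((877*(-38 - 12) + 13) + 1994999) = -4434139*((877*(-50) + 13) + 1994999) = -4434139*((-43850 + 13) + 1994999) = -4434139*(-43837 + 1994999) = -4434139*1951162 = -8651723519518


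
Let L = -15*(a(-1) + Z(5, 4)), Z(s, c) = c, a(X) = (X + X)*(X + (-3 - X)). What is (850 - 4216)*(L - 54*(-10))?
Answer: -1312740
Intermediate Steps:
a(X) = -6*X (a(X) = (2*X)*(-3) = -6*X)
L = -150 (L = -15*(-6*(-1) + 4) = -15*(6 + 4) = -15*10 = -150)
(850 - 4216)*(L - 54*(-10)) = (850 - 4216)*(-150 - 54*(-10)) = -3366*(-150 + 540) = -3366*390 = -1312740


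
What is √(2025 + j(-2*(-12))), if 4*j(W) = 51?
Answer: √8151/2 ≈ 45.141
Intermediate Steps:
j(W) = 51/4 (j(W) = (¼)*51 = 51/4)
√(2025 + j(-2*(-12))) = √(2025 + 51/4) = √(8151/4) = √8151/2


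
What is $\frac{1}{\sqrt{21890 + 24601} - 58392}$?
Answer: $- \frac{19464}{1136526391} - \frac{\sqrt{46491}}{3409579173} \approx -1.7189 \cdot 10^{-5}$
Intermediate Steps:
$\frac{1}{\sqrt{21890 + 24601} - 58392} = \frac{1}{\sqrt{46491} - 58392} = \frac{1}{-58392 + \sqrt{46491}}$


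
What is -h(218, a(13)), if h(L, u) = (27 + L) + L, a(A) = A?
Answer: -463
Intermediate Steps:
h(L, u) = 27 + 2*L
-h(218, a(13)) = -(27 + 2*218) = -(27 + 436) = -1*463 = -463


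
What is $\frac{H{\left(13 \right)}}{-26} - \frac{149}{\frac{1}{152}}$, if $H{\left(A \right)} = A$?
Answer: $- \frac{45297}{2} \approx -22649.0$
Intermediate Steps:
$\frac{H{\left(13 \right)}}{-26} - \frac{149}{\frac{1}{152}} = \frac{13}{-26} - \frac{149}{\frac{1}{152}} = 13 \left(- \frac{1}{26}\right) - 149 \frac{1}{\frac{1}{152}} = - \frac{1}{2} - 22648 = - \frac{45297}{2}$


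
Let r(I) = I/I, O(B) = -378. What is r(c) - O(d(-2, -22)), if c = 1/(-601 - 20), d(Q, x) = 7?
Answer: 379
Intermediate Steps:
c = -1/621 (c = 1/(-621) = -1/621 ≈ -0.0016103)
r(I) = 1
r(c) - O(d(-2, -22)) = 1 - 1*(-378) = 1 + 378 = 379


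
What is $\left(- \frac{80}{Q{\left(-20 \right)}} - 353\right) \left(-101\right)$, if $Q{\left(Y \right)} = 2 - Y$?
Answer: $\frac{396223}{11} \approx 36020.0$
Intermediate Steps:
$\left(- \frac{80}{Q{\left(-20 \right)}} - 353\right) \left(-101\right) = \left(- \frac{80}{2 - -20} - 353\right) \left(-101\right) = \left(- \frac{80}{2 + 20} - 353\right) \left(-101\right) = \left(- \frac{80}{22} - 353\right) \left(-101\right) = \left(\left(-80\right) \frac{1}{22} - 353\right) \left(-101\right) = \left(- \frac{40}{11} - 353\right) \left(-101\right) = \left(- \frac{3923}{11}\right) \left(-101\right) = \frac{396223}{11}$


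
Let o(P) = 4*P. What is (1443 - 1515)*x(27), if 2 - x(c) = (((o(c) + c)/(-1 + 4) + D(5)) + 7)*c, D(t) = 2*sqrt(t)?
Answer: 100944 + 3888*sqrt(5) ≈ 1.0964e+5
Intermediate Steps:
x(c) = 2 - c*(7 + 2*sqrt(5) + 5*c/3) (x(c) = 2 - (((4*c + c)/(-1 + 4) + 2*sqrt(5)) + 7)*c = 2 - (((5*c)/3 + 2*sqrt(5)) + 7)*c = 2 - (((5*c)*(1/3) + 2*sqrt(5)) + 7)*c = 2 - ((5*c/3 + 2*sqrt(5)) + 7)*c = 2 - ((2*sqrt(5) + 5*c/3) + 7)*c = 2 - (7 + 2*sqrt(5) + 5*c/3)*c = 2 - c*(7 + 2*sqrt(5) + 5*c/3))
(1443 - 1515)*x(27) = (1443 - 1515)*(2 - 7*27 - 5/3*27**2 - 2*27*sqrt(5)) = -72*(2 - 189 - 5/3*729 - 54*sqrt(5)) = -72*(2 - 189 - 1215 - 54*sqrt(5)) = -72*(-1402 - 54*sqrt(5)) = 100944 + 3888*sqrt(5)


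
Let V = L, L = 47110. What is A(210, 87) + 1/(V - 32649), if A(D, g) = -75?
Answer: -1084574/14461 ≈ -75.000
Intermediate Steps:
V = 47110
A(210, 87) + 1/(V - 32649) = -75 + 1/(47110 - 32649) = -75 + 1/14461 = -1084574/14461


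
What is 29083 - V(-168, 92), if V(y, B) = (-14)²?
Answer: 28887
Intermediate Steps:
V(y, B) = 196
29083 - V(-168, 92) = 29083 - 1*196 = 29083 - 196 = 28887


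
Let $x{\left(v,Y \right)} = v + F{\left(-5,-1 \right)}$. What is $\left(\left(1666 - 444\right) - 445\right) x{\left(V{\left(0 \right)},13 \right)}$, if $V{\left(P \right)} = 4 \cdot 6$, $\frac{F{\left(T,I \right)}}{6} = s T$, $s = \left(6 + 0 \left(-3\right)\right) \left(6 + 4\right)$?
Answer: $-1379952$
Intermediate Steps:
$s = 60$ ($s = \left(6 + 0\right) 10 = 6 \cdot 10 = 60$)
$F{\left(T,I \right)} = 360 T$ ($F{\left(T,I \right)} = 6 \cdot 60 T = 360 T$)
$V{\left(P \right)} = 24$
$x{\left(v,Y \right)} = -1800 + v$ ($x{\left(v,Y \right)} = v + 360 \left(-5\right) = v - 1800 = -1800 + v$)
$\left(\left(1666 - 444\right) - 445\right) x{\left(V{\left(0 \right)},13 \right)} = \left(\left(1666 - 444\right) - 445\right) \left(-1800 + 24\right) = \left(1222 - 445\right) \left(-1776\right) = 777 \left(-1776\right) = -1379952$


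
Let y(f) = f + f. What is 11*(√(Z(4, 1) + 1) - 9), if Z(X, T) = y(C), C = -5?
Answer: -99 + 33*I ≈ -99.0 + 33.0*I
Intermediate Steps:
y(f) = 2*f
Z(X, T) = -10 (Z(X, T) = 2*(-5) = -10)
11*(√(Z(4, 1) + 1) - 9) = 11*(√(-10 + 1) - 9) = 11*(√(-9) - 9) = 11*(3*I - 9) = 11*(-9 + 3*I) = -99 + 33*I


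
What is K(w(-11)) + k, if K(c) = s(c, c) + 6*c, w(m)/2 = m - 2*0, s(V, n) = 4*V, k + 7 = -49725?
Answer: -49952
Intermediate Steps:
k = -49732 (k = -7 - 49725 = -49732)
w(m) = 2*m (w(m) = 2*(m - 2*0) = 2*(m + 0) = 2*m)
K(c) = 10*c (K(c) = 4*c + 6*c = 10*c)
K(w(-11)) + k = 10*(2*(-11)) - 49732 = 10*(-22) - 49732 = -220 - 49732 = -49952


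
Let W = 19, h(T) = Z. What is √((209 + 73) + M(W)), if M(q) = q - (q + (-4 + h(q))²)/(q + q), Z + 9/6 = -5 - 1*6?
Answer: √1694306/76 ≈ 17.127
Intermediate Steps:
Z = -25/2 (Z = -3/2 + (-5 - 1*6) = -3/2 + (-5 - 6) = -3/2 - 11 = -25/2 ≈ -12.500)
h(T) = -25/2
M(q) = q - (1089/4 + q)/(2*q) (M(q) = q - (q + (-4 - 25/2)²)/(q + q) = q - (q + (-33/2)²)/(2*q) = q - (q + 1089/4)*1/(2*q) = q - (1089/4 + q)*1/(2*q) = q - (1089/4 + q)/(2*q))
√((209 + 73) + M(W)) = √((209 + 73) + (-½ + 19 - 1089/8/19)) = √(282 + (-½ + 19 - 1089/8*1/19)) = √(282 + (-½ + 19 - 1089/152)) = √(282 + 1723/152) = √(44587/152) = √1694306/76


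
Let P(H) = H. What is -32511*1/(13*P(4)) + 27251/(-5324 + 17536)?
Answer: -24725455/39689 ≈ -622.98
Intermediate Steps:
-32511*1/(13*P(4)) + 27251/(-5324 + 17536) = -32511/((13*1)*4) + 27251/(-5324 + 17536) = -32511/(13*4) + 27251/12212 = -32511/52 + 27251*(1/12212) = -32511*1/52 + 27251/12212 = -32511/52 + 27251/12212 = -24725455/39689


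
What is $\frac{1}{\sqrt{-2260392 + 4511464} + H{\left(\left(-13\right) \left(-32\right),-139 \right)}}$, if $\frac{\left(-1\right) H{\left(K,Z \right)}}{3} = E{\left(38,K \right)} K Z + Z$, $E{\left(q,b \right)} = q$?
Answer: $\frac{6592353}{43459115825537} - \frac{8 \sqrt{35173}}{43459115825537} \approx 1.5166 \cdot 10^{-7}$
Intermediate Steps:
$H{\left(K,Z \right)} = - 3 Z - 114 K Z$ ($H{\left(K,Z \right)} = - 3 \left(38 K Z + Z\right) = - 3 \left(Z + 38 K Z\right) = - 3 Z - 114 K Z$)
$\frac{1}{\sqrt{-2260392 + 4511464} + H{\left(\left(-13\right) \left(-32\right),-139 \right)}} = \frac{1}{\sqrt{-2260392 + 4511464} - - 417 \left(1 + 38 \left(\left(-13\right) \left(-32\right)\right)\right)} = \frac{1}{\sqrt{2251072} - - 417 \left(1 + 38 \cdot 416\right)} = \frac{1}{8 \sqrt{35173} - - 417 \left(1 + 15808\right)} = \frac{1}{8 \sqrt{35173} - \left(-417\right) 15809} = \frac{1}{8 \sqrt{35173} + 6592353} = \frac{1}{6592353 + 8 \sqrt{35173}}$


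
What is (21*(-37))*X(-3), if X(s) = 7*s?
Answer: 16317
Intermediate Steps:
(21*(-37))*X(-3) = (21*(-37))*(7*(-3)) = -777*(-21) = 16317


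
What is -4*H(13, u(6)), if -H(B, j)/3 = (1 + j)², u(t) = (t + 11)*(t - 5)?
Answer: 3888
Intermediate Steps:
u(t) = (-5 + t)*(11 + t) (u(t) = (11 + t)*(-5 + t) = (-5 + t)*(11 + t))
H(B, j) = -3*(1 + j)²
-4*H(13, u(6)) = -(-12)*(1 + (-55 + 6² + 6*6))² = -(-12)*(1 + (-55 + 36 + 36))² = -(-12)*(1 + 17)² = -(-12)*18² = -(-12)*324 = -4*(-972) = 3888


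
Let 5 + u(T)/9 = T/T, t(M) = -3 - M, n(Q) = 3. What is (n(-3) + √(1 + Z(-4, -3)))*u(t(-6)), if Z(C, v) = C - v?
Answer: -108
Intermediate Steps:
u(T) = -36 (u(T) = -45 + 9*(T/T) = -45 + 9*1 = -45 + 9 = -36)
(n(-3) + √(1 + Z(-4, -3)))*u(t(-6)) = (3 + √(1 + (-4 - 1*(-3))))*(-36) = (3 + √(1 + (-4 + 3)))*(-36) = (3 + √(1 - 1))*(-36) = (3 + √0)*(-36) = (3 + 0)*(-36) = 3*(-36) = -108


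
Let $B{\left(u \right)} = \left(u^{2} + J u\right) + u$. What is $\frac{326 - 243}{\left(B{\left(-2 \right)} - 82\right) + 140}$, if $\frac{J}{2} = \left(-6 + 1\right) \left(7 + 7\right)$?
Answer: $\frac{83}{340} \approx 0.24412$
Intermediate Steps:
$J = -140$ ($J = 2 \left(-6 + 1\right) \left(7 + 7\right) = 2 \left(\left(-5\right) 14\right) = 2 \left(-70\right) = -140$)
$B{\left(u \right)} = u^{2} - 139 u$ ($B{\left(u \right)} = \left(u^{2} - 140 u\right) + u = u^{2} - 139 u$)
$\frac{326 - 243}{\left(B{\left(-2 \right)} - 82\right) + 140} = \frac{326 - 243}{\left(- 2 \left(-139 - 2\right) - 82\right) + 140} = \frac{83}{\left(\left(-2\right) \left(-141\right) - 82\right) + 140} = \frac{83}{\left(282 - 82\right) + 140} = \frac{83}{200 + 140} = \frac{83}{340}$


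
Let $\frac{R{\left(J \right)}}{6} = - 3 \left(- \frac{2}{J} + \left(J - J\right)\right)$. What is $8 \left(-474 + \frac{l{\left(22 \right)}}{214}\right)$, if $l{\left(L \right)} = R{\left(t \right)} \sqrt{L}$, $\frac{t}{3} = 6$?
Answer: $-3792 + \frac{8 \sqrt{22}}{107} \approx -3791.6$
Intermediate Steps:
$t = 18$ ($t = 3 \cdot 6 = 18$)
$R{\left(J \right)} = \frac{36}{J}$ ($R{\left(J \right)} = 6 \left(- 3 \left(- \frac{2}{J} + \left(J - J\right)\right)\right) = 6 \left(- 3 \left(- \frac{2}{J} + 0\right)\right) = 6 \left(- 3 \left(- \frac{2}{J}\right)\right) = 6 \frac{6}{J} = \frac{36}{J}$)
$l{\left(L \right)} = 2 \sqrt{L}$ ($l{\left(L \right)} = \frac{36}{18} \sqrt{L} = 36 \cdot \frac{1}{18} \sqrt{L} = 2 \sqrt{L}$)
$8 \left(-474 + \frac{l{\left(22 \right)}}{214}\right) = 8 \left(-474 + \frac{2 \sqrt{22}}{214}\right) = 8 \left(-474 + 2 \sqrt{22} \cdot \frac{1}{214}\right) = 8 \left(-474 + \frac{\sqrt{22}}{107}\right) = -3792 + \frac{8 \sqrt{22}}{107}$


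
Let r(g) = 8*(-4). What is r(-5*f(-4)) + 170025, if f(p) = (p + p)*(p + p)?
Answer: 169993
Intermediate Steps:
f(p) = 4*p**2 (f(p) = (2*p)*(2*p) = 4*p**2)
r(g) = -32
r(-5*f(-4)) + 170025 = -32 + 170025 = 169993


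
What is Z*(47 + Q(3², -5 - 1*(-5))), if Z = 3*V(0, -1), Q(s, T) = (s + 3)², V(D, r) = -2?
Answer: -1146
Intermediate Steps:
Q(s, T) = (3 + s)²
Z = -6 (Z = 3*(-2) = -6)
Z*(47 + Q(3², -5 - 1*(-5))) = -6*(47 + (3 + 3²)²) = -6*(47 + (3 + 9)²) = -6*(47 + 12²) = -6*(47 + 144) = -6*191 = -1146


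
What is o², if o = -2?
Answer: 4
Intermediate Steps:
o² = (-2)² = 4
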